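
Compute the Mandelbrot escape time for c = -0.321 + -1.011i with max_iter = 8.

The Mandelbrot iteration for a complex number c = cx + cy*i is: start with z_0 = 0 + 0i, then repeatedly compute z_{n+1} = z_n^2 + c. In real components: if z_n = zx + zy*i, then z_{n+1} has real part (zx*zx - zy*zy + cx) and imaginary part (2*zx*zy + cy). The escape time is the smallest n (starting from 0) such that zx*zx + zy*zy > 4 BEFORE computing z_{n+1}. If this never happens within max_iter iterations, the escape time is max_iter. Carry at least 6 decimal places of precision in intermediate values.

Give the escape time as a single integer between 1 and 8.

z_0 = 0 + 0i, c = -0.3210 + -1.0110i
Iter 1: z = -0.3210 + -1.0110i, |z|^2 = 1.1252
Iter 2: z = -1.2401 + -0.3619i, |z|^2 = 1.6688
Iter 3: z = 1.0858 + -0.1133i, |z|^2 = 1.1918
Iter 4: z = 0.8451 + -1.2571i, |z|^2 = 2.2946
Iter 5: z = -1.1871 + -3.1358i, |z|^2 = 11.2427
Escaped at iteration 5

Answer: 5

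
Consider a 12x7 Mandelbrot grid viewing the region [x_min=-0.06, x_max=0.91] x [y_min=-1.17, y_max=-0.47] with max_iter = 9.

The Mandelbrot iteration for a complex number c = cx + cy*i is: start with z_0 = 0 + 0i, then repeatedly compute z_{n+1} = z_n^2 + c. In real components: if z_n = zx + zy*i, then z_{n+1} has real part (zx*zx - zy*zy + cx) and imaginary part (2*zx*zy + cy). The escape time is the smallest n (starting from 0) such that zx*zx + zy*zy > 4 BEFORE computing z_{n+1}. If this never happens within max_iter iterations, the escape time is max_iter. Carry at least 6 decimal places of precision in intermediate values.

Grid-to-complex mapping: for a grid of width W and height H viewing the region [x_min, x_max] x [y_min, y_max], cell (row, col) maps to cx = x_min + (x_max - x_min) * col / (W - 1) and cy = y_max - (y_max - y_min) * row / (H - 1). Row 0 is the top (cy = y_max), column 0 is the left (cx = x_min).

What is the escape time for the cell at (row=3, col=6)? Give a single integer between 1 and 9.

z_0 = 0 + 0i, c = 0.4691 + -0.8200i
Iter 1: z = 0.4691 + -0.8200i, |z|^2 = 0.8924
Iter 2: z = 0.0167 + -1.5893i, |z|^2 = 2.5262
Iter 3: z = -2.0565 + -0.8732i, |z|^2 = 4.9918
Escaped at iteration 3

Answer: 3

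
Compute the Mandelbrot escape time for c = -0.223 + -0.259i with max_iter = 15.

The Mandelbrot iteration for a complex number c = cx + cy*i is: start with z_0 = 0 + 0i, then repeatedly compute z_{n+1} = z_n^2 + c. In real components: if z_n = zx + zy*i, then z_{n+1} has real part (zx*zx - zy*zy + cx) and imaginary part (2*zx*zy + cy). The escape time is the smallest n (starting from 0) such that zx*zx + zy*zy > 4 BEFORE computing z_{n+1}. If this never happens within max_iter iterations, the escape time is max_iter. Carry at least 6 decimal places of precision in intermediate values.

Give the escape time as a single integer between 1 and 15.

z_0 = 0 + 0i, c = -0.2230 + -0.2590i
Iter 1: z = -0.2230 + -0.2590i, |z|^2 = 0.1168
Iter 2: z = -0.2404 + -0.1435i, |z|^2 = 0.0784
Iter 3: z = -0.1858 + -0.1900i, |z|^2 = 0.0706
Iter 4: z = -0.2246 + -0.1884i, |z|^2 = 0.0859
Iter 5: z = -0.2081 + -0.1744i, |z|^2 = 0.0737
Iter 6: z = -0.2101 + -0.1864i, |z|^2 = 0.0789
Iter 7: z = -0.2136 + -0.1806i, |z|^2 = 0.0783
Iter 8: z = -0.2100 + -0.1818i, |z|^2 = 0.0772
Iter 9: z = -0.2120 + -0.1826i, |z|^2 = 0.0783
Iter 10: z = -0.2114 + -0.1816i, |z|^2 = 0.0777
Iter 11: z = -0.2113 + -0.1822i, |z|^2 = 0.0778
Iter 12: z = -0.2116 + -0.1820i, |z|^2 = 0.0779
Iter 13: z = -0.2114 + -0.1820i, |z|^2 = 0.0778
Iter 14: z = -0.2114 + -0.1821i, |z|^2 = 0.0779

Answer: 15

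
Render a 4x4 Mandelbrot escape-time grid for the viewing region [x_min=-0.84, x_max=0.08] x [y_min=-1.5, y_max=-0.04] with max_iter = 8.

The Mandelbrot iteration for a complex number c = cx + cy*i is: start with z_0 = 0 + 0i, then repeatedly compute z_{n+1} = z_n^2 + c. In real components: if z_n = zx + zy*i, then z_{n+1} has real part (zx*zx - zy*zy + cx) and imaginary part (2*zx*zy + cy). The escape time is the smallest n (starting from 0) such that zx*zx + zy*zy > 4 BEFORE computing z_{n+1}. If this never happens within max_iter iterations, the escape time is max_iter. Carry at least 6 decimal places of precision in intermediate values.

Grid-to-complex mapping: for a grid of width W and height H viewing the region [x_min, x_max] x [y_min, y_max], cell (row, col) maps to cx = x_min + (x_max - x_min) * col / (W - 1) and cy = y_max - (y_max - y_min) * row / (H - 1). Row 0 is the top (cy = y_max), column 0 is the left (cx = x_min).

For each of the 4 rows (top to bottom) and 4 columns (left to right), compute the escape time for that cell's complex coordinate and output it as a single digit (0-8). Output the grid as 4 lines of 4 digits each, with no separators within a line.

Answer: 8888
5888
3464
2222

Derivation:
(row=0, col=0): c = -0.8400 + -0.0400i → escape time 8
(row=0, col=1): c = -0.5333 + -0.0400i → escape time 8
(row=0, col=2): c = -0.2267 + -0.0400i → escape time 8
(row=0, col=3): c = 0.0800 + -0.0400i → escape time 8
(row=1, col=0): c = -0.8400 + -0.5267i → escape time 5
(row=1, col=1): c = -0.5333 + -0.5267i → escape time 8
(row=1, col=2): c = -0.2267 + -0.5267i → escape time 8
(row=1, col=3): c = 0.0800 + -0.5267i → escape time 8
(row=2, col=0): c = -0.8400 + -1.0133i → escape time 3
(row=2, col=1): c = -0.5333 + -1.0133i → escape time 4
(row=2, col=2): c = -0.2267 + -1.0133i → escape time 6
(row=2, col=3): c = 0.0800 + -1.0133i → escape time 4
(row=3, col=0): c = -0.8400 + -1.5000i → escape time 2
(row=3, col=1): c = -0.5333 + -1.5000i → escape time 2
(row=3, col=2): c = -0.2267 + -1.5000i → escape time 2
(row=3, col=3): c = 0.0800 + -1.5000i → escape time 2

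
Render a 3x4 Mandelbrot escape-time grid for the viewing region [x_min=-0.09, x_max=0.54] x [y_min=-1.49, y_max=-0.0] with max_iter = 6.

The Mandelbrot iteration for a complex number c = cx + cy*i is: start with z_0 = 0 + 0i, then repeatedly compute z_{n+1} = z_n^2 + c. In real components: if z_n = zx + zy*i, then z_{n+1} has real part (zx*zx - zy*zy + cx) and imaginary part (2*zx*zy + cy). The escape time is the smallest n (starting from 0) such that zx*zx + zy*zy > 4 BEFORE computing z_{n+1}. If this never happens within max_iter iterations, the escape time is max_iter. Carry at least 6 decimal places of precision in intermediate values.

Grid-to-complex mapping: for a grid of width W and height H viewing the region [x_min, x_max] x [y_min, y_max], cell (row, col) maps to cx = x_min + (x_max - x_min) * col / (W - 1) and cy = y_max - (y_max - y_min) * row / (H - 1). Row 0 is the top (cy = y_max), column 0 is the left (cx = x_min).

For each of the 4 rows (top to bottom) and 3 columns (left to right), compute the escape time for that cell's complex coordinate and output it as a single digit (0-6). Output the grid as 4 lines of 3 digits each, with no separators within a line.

(row=0, col=0): c = -0.0900 + -0.0000i → escape time 6
(row=0, col=1): c = 0.2250 + -0.0000i → escape time 6
(row=0, col=2): c = 0.5400 + -0.0000i → escape time 4
(row=1, col=0): c = -0.0900 + -0.4967i → escape time 6
(row=1, col=1): c = 0.2250 + -0.4967i → escape time 6
(row=1, col=2): c = 0.5400 + -0.4967i → escape time 4
(row=2, col=0): c = -0.0900 + -0.9933i → escape time 6
(row=2, col=1): c = 0.2250 + -0.9933i → escape time 4
(row=2, col=2): c = 0.5400 + -0.9933i → escape time 2
(row=3, col=0): c = -0.0900 + -1.4900i → escape time 2
(row=3, col=1): c = 0.2250 + -1.4900i → escape time 2
(row=3, col=2): c = 0.5400 + -1.4900i → escape time 2

Answer: 664
664
642
222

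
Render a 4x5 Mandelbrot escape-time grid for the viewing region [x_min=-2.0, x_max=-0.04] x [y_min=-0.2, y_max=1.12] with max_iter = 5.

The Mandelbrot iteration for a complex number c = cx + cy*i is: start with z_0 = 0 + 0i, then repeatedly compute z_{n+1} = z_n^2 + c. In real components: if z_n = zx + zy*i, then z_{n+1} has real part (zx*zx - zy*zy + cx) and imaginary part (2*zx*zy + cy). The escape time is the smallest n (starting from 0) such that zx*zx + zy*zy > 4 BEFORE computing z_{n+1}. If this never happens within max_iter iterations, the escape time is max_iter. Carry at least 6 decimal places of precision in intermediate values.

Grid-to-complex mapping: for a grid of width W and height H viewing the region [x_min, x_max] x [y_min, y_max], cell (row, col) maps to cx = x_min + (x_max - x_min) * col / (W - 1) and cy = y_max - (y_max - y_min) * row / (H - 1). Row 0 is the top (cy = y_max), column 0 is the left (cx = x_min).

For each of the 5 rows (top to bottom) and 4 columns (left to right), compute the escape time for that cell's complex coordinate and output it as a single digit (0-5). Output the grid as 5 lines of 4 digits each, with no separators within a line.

Answer: 1234
1345
1455
1555
1555

Derivation:
(row=0, col=0): c = -2.0000 + 1.1200i → escape time 1
(row=0, col=1): c = -1.3467 + 1.1200i → escape time 2
(row=0, col=2): c = -0.6933 + 1.1200i → escape time 3
(row=0, col=3): c = -0.0400 + 1.1200i → escape time 4
(row=1, col=0): c = -2.0000 + 0.7900i → escape time 1
(row=1, col=1): c = -1.3467 + 0.7900i → escape time 3
(row=1, col=2): c = -0.6933 + 0.7900i → escape time 4
(row=1, col=3): c = -0.0400 + 0.7900i → escape time 5
(row=2, col=0): c = -2.0000 + 0.4600i → escape time 1
(row=2, col=1): c = -1.3467 + 0.4600i → escape time 4
(row=2, col=2): c = -0.6933 + 0.4600i → escape time 5
(row=2, col=3): c = -0.0400 + 0.4600i → escape time 5
(row=3, col=0): c = -2.0000 + 0.1300i → escape time 1
(row=3, col=1): c = -1.3467 + 0.1300i → escape time 5
(row=3, col=2): c = -0.6933 + 0.1300i → escape time 5
(row=3, col=3): c = -0.0400 + 0.1300i → escape time 5
(row=4, col=0): c = -2.0000 + -0.2000i → escape time 1
(row=4, col=1): c = -1.3467 + -0.2000i → escape time 5
(row=4, col=2): c = -0.6933 + -0.2000i → escape time 5
(row=4, col=3): c = -0.0400 + -0.2000i → escape time 5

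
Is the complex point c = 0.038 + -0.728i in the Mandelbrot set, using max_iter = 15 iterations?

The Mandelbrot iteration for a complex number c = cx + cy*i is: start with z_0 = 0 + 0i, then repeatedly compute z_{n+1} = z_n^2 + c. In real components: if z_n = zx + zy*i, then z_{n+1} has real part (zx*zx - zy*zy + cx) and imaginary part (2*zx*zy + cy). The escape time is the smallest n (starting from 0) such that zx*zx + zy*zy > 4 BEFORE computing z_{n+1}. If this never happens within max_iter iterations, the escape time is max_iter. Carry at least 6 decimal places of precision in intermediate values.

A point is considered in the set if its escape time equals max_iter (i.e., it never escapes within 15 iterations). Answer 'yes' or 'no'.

z_0 = 0 + 0i, c = 0.0380 + -0.7280i
Iter 1: z = 0.0380 + -0.7280i, |z|^2 = 0.5314
Iter 2: z = -0.4905 + -0.7833i, |z|^2 = 0.8542
Iter 3: z = -0.3350 + 0.0405i, |z|^2 = 0.1138
Iter 4: z = 0.1486 + -0.7551i, |z|^2 = 0.5923
Iter 5: z = -0.5102 + -0.9524i, |z|^2 = 1.1673
Iter 6: z = -0.6088 + 0.2437i, |z|^2 = 0.4300
Iter 7: z = 0.3492 + -1.0247i, |z|^2 = 1.1720
Iter 8: z = -0.8902 + -1.4436i, |z|^2 = 2.8765
Iter 9: z = -1.2537 + 1.8422i, |z|^2 = 4.9653
Escaped at iteration 9

Answer: no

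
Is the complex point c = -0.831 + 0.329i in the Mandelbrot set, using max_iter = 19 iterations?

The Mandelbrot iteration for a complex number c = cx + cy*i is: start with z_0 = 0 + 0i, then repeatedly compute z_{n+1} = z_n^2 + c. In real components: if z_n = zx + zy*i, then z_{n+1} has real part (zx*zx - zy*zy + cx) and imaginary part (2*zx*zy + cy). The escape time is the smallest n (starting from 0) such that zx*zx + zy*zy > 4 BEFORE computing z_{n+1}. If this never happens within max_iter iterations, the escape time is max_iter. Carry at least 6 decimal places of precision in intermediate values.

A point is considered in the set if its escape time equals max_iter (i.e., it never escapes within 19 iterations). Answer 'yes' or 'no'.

z_0 = 0 + 0i, c = -0.8310 + 0.3290i
Iter 1: z = -0.8310 + 0.3290i, |z|^2 = 0.7988
Iter 2: z = -0.2487 + -0.2178i, |z|^2 = 0.1093
Iter 3: z = -0.8166 + 0.4373i, |z|^2 = 0.8581
Iter 4: z = -0.3554 + -0.3852i, |z|^2 = 0.2747
Iter 5: z = -0.8531 + 0.6028i, |z|^2 = 1.0912
Iter 6: z = -0.4667 + -0.6995i, |z|^2 = 0.7072
Iter 7: z = -1.1026 + 0.9819i, |z|^2 = 2.1798
Iter 8: z = -0.5795 + -1.8363i, |z|^2 = 3.7078
Iter 9: z = -3.8671 + 2.4573i, |z|^2 = 20.9929
Escaped at iteration 9

Answer: no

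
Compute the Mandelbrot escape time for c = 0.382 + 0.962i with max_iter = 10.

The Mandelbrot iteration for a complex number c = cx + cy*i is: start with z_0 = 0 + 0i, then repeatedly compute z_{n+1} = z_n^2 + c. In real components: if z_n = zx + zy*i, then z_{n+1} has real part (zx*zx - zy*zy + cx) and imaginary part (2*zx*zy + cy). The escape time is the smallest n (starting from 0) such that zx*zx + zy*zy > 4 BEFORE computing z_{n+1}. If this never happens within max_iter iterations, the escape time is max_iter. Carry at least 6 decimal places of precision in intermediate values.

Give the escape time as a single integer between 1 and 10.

Answer: 3

Derivation:
z_0 = 0 + 0i, c = 0.3820 + 0.9620i
Iter 1: z = 0.3820 + 0.9620i, |z|^2 = 1.0714
Iter 2: z = -0.3975 + 1.6970i, |z|^2 = 3.0377
Iter 3: z = -2.3397 + -0.3872i, |z|^2 = 5.6240
Escaped at iteration 3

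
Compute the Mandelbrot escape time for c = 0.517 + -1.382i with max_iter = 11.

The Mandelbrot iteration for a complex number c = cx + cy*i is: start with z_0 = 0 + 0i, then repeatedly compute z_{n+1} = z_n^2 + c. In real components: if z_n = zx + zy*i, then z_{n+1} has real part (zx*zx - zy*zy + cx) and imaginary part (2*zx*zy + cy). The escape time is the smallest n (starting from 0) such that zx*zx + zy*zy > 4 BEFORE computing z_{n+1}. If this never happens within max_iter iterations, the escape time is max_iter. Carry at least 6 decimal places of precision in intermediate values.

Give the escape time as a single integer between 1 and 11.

Answer: 2

Derivation:
z_0 = 0 + 0i, c = 0.5170 + -1.3820i
Iter 1: z = 0.5170 + -1.3820i, |z|^2 = 2.1772
Iter 2: z = -1.1256 + -2.8110i, |z|^2 = 9.1687
Escaped at iteration 2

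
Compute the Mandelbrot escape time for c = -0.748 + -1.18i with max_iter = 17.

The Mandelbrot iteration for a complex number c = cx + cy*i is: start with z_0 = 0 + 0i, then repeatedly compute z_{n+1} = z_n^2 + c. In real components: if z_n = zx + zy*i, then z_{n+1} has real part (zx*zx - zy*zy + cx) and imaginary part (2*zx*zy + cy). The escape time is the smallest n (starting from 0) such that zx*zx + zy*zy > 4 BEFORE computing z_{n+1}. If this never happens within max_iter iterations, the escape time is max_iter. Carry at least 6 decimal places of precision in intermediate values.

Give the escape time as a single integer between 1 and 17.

z_0 = 0 + 0i, c = -0.7480 + -1.1800i
Iter 1: z = -0.7480 + -1.1800i, |z|^2 = 1.9519
Iter 2: z = -1.5809 + 0.5853i, |z|^2 = 2.8418
Iter 3: z = 1.4087 + -3.0305i, |z|^2 = 11.1685
Escaped at iteration 3

Answer: 3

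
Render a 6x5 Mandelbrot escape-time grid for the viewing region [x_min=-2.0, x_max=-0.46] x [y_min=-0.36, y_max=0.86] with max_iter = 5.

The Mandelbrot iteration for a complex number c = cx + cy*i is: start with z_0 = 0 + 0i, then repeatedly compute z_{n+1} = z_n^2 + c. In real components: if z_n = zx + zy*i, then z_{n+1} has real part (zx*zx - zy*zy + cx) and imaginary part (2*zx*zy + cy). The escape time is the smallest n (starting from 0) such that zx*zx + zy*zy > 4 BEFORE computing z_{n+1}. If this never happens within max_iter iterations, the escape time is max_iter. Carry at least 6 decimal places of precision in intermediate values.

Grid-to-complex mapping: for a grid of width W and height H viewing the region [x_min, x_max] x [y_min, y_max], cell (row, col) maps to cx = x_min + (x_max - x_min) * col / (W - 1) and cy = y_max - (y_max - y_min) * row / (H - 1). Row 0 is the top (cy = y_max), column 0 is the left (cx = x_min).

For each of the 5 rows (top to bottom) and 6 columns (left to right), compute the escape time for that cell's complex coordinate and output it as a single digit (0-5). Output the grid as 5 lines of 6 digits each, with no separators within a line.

Answer: 123345
133555
145555
155555
145555

Derivation:
(row=0, col=0): c = -2.0000 + 0.8600i → escape time 1
(row=0, col=1): c = -1.6920 + 0.8600i → escape time 2
(row=0, col=2): c = -1.3840 + 0.8600i → escape time 3
(row=0, col=3): c = -1.0760 + 0.8600i → escape time 3
(row=0, col=4): c = -0.7680 + 0.8600i → escape time 4
(row=0, col=5): c = -0.4600 + 0.8600i → escape time 5
(row=1, col=0): c = -2.0000 + 0.5550i → escape time 1
(row=1, col=1): c = -1.6920 + 0.5550i → escape time 3
(row=1, col=2): c = -1.3840 + 0.5550i → escape time 3
(row=1, col=3): c = -1.0760 + 0.5550i → escape time 5
(row=1, col=4): c = -0.7680 + 0.5550i → escape time 5
(row=1, col=5): c = -0.4600 + 0.5550i → escape time 5
(row=2, col=0): c = -2.0000 + 0.2500i → escape time 1
(row=2, col=1): c = -1.6920 + 0.2500i → escape time 4
(row=2, col=2): c = -1.3840 + 0.2500i → escape time 5
(row=2, col=3): c = -1.0760 + 0.2500i → escape time 5
(row=2, col=4): c = -0.7680 + 0.2500i → escape time 5
(row=2, col=5): c = -0.4600 + 0.2500i → escape time 5
(row=3, col=0): c = -2.0000 + -0.0550i → escape time 1
(row=3, col=1): c = -1.6920 + -0.0550i → escape time 5
(row=3, col=2): c = -1.3840 + -0.0550i → escape time 5
(row=3, col=3): c = -1.0760 + -0.0550i → escape time 5
(row=3, col=4): c = -0.7680 + -0.0550i → escape time 5
(row=3, col=5): c = -0.4600 + -0.0550i → escape time 5
(row=4, col=0): c = -2.0000 + -0.3600i → escape time 1
(row=4, col=1): c = -1.6920 + -0.3600i → escape time 4
(row=4, col=2): c = -1.3840 + -0.3600i → escape time 5
(row=4, col=3): c = -1.0760 + -0.3600i → escape time 5
(row=4, col=4): c = -0.7680 + -0.3600i → escape time 5
(row=4, col=5): c = -0.4600 + -0.3600i → escape time 5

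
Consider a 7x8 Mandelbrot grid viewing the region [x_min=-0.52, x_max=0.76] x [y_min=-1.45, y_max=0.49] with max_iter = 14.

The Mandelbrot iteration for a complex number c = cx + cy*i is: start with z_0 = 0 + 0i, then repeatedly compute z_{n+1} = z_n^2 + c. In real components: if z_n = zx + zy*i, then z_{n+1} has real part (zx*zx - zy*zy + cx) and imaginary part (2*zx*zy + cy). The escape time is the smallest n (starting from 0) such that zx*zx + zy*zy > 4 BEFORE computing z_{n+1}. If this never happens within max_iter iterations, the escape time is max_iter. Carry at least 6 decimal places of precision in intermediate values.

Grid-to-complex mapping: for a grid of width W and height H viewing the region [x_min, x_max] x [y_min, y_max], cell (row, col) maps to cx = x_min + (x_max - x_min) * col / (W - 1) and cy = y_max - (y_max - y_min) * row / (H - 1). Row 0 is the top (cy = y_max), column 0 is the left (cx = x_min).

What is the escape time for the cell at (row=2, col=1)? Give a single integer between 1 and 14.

z_0 = 0 + 0i, c = -0.3067 + -0.0643i
Iter 1: z = -0.3067 + -0.0643i, |z|^2 = 0.0982
Iter 2: z = -0.2168 + -0.0249i, |z|^2 = 0.0476
Iter 3: z = -0.2603 + -0.0535i, |z|^2 = 0.0706
Iter 4: z = -0.2418 + -0.0364i, |z|^2 = 0.0598
Iter 5: z = -0.2495 + -0.0467i, |z|^2 = 0.0644
Iter 6: z = -0.2466 + -0.0410i, |z|^2 = 0.0625
Iter 7: z = -0.2475 + -0.0441i, |z|^2 = 0.0632
Iter 8: z = -0.2473 + -0.0425i, |z|^2 = 0.0630
Iter 9: z = -0.2473 + -0.0433i, |z|^2 = 0.0630
Iter 10: z = -0.2474 + -0.0429i, |z|^2 = 0.0630
Iter 11: z = -0.2473 + -0.0431i, |z|^2 = 0.0630
Iter 12: z = -0.2474 + -0.0430i, |z|^2 = 0.0630
Iter 13: z = -0.2473 + -0.0430i, |z|^2 = 0.0630

Answer: 14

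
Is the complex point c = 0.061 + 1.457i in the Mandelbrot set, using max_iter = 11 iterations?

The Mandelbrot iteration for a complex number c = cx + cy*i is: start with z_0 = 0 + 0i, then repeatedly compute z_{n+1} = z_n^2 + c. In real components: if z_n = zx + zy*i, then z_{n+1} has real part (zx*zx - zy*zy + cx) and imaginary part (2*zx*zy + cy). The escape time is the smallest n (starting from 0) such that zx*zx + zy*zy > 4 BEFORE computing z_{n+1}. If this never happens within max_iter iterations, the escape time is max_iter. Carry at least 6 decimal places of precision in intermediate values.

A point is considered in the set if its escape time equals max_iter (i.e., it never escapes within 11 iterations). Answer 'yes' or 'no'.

z_0 = 0 + 0i, c = 0.0610 + 1.4570i
Iter 1: z = 0.0610 + 1.4570i, |z|^2 = 2.1266
Iter 2: z = -2.0581 + 1.6348i, |z|^2 = 6.9083
Escaped at iteration 2

Answer: no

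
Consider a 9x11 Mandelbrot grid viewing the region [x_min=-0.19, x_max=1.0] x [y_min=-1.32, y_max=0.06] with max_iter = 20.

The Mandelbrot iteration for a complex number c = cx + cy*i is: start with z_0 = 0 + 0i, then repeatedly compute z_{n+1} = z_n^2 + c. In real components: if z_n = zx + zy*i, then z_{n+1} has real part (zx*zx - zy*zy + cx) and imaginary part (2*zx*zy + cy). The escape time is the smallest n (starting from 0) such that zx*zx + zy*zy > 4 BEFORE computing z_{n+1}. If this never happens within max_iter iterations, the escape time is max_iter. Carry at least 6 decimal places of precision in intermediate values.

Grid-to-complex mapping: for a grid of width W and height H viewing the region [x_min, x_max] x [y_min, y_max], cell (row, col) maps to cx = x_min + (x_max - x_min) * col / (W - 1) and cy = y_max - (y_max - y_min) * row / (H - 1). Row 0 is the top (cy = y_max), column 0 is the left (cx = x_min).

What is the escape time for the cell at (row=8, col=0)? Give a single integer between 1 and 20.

Answer: 9

Derivation:
z_0 = 0 + 0i, c = -0.1900 + -1.0440i
Iter 1: z = -0.1900 + -1.0440i, |z|^2 = 1.1260
Iter 2: z = -1.2438 + -0.6473i, |z|^2 = 1.9661
Iter 3: z = 0.9382 + 0.5662i, |z|^2 = 1.2007
Iter 4: z = 0.3695 + 0.0184i, |z|^2 = 0.1369
Iter 5: z = -0.0538 + -1.0304i, |z|^2 = 1.0646
Iter 6: z = -1.2488 + -0.9332i, |z|^2 = 2.4304
Iter 7: z = 0.4988 + 1.2867i, |z|^2 = 1.9044
Iter 8: z = -1.5968 + 0.2395i, |z|^2 = 2.6073
Iter 9: z = 2.3025 + -1.8090i, |z|^2 = 8.5742
Escaped at iteration 9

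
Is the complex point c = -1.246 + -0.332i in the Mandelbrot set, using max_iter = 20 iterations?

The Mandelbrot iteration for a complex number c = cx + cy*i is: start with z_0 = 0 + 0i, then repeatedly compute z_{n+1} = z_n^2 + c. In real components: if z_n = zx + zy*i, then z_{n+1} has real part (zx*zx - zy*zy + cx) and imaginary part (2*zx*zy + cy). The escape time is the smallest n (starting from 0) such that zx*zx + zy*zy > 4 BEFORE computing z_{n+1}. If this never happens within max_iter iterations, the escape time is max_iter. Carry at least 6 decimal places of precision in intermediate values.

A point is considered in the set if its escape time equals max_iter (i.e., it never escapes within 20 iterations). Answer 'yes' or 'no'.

z_0 = 0 + 0i, c = -1.2460 + -0.3320i
Iter 1: z = -1.2460 + -0.3320i, |z|^2 = 1.6627
Iter 2: z = 0.1963 + 0.4953i, |z|^2 = 0.2839
Iter 3: z = -1.4528 + -0.1375i, |z|^2 = 2.1296
Iter 4: z = 0.8458 + 0.0676i, |z|^2 = 0.7200
Iter 5: z = -0.5352 + -0.2176i, |z|^2 = 0.3338
Iter 6: z = -1.0069 + -0.0991i, |z|^2 = 1.0237
Iter 7: z = -0.2419 + -0.1324i, |z|^2 = 0.0761
Iter 8: z = -1.2050 + -0.2679i, |z|^2 = 1.5239
Iter 9: z = 0.1343 + 0.3137i, |z|^2 = 0.1165
Iter 10: z = -1.3264 + -0.2477i, |z|^2 = 1.8207
Iter 11: z = 0.4520 + 0.3252i, |z|^2 = 0.3100
Iter 12: z = -1.1475 + -0.0380i, |z|^2 = 1.3182
Iter 13: z = 0.0693 + -0.2447i, |z|^2 = 0.0647
Iter 14: z = -1.3011 + -0.3659i, |z|^2 = 1.8267
Iter 15: z = 0.3129 + 0.6202i, |z|^2 = 0.4826
Iter 16: z = -1.5328 + 0.0562i, |z|^2 = 2.3525
Iter 17: z = 1.1002 + -0.5042i, |z|^2 = 1.4645
Iter 18: z = -0.2898 + -1.4413i, |z|^2 = 2.1614
Iter 19: z = -3.2394 + 0.5034i, |z|^2 = 10.7472
Escaped at iteration 19

Answer: no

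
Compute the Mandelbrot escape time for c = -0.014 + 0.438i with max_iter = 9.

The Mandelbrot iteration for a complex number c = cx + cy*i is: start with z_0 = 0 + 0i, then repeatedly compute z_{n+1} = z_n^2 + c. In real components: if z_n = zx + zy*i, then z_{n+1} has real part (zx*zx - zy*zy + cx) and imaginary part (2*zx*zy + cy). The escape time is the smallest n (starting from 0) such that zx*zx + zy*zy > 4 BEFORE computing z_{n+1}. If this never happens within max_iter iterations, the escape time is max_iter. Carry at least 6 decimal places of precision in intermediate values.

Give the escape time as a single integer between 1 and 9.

Answer: 9

Derivation:
z_0 = 0 + 0i, c = -0.0140 + 0.4380i
Iter 1: z = -0.0140 + 0.4380i, |z|^2 = 0.1920
Iter 2: z = -0.2056 + 0.4257i, |z|^2 = 0.2235
Iter 3: z = -0.1530 + 0.2629i, |z|^2 = 0.0925
Iter 4: z = -0.0597 + 0.3576i, |z|^2 = 0.1314
Iter 5: z = -0.1383 + 0.3953i, |z|^2 = 0.1754
Iter 6: z = -0.1511 + 0.3287i, |z|^2 = 0.1309
Iter 7: z = -0.0992 + 0.3387i, |z|^2 = 0.1245
Iter 8: z = -0.1189 + 0.3708i, |z|^2 = 0.1516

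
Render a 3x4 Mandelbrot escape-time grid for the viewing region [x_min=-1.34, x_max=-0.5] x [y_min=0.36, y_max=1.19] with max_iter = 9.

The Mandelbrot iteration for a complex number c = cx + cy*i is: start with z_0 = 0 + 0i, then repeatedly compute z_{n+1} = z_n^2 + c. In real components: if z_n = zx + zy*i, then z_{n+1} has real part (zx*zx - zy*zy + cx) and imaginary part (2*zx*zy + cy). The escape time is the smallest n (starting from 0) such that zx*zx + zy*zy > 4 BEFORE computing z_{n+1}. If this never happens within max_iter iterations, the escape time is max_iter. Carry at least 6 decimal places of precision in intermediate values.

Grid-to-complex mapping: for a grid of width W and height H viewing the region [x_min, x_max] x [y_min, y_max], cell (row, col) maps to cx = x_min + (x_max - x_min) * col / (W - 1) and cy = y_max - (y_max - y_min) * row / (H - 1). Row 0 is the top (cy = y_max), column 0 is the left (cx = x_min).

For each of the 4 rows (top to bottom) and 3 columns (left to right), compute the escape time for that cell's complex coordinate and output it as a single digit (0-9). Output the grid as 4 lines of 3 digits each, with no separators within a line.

Answer: 233
334
349
679

Derivation:
(row=0, col=0): c = -1.3400 + 1.1900i → escape time 2
(row=0, col=1): c = -0.9200 + 1.1900i → escape time 3
(row=0, col=2): c = -0.5000 + 1.1900i → escape time 3
(row=1, col=0): c = -1.3400 + 0.9133i → escape time 3
(row=1, col=1): c = -0.9200 + 0.9133i → escape time 3
(row=1, col=2): c = -0.5000 + 0.9133i → escape time 4
(row=2, col=0): c = -1.3400 + 0.6367i → escape time 3
(row=2, col=1): c = -0.9200 + 0.6367i → escape time 4
(row=2, col=2): c = -0.5000 + 0.6367i → escape time 9
(row=3, col=0): c = -1.3400 + 0.3600i → escape time 6
(row=3, col=1): c = -0.9200 + 0.3600i → escape time 7
(row=3, col=2): c = -0.5000 + 0.3600i → escape time 9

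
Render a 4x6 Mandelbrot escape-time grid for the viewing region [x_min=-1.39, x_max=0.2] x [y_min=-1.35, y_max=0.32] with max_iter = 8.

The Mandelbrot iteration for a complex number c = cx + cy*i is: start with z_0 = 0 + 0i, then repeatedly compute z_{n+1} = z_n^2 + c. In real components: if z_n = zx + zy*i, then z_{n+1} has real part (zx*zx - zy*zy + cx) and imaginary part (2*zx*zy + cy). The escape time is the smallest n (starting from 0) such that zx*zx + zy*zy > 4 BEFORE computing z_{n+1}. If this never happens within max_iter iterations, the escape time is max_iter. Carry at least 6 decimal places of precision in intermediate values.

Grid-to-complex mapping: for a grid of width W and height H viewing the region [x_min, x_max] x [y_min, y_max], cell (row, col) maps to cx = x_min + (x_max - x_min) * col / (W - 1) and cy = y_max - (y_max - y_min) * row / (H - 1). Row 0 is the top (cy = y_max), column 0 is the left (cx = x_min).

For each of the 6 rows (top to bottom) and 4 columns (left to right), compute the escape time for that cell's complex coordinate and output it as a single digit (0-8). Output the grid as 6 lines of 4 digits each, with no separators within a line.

Answer: 5888
8888
5888
3487
3354
2222

Derivation:
(row=0, col=0): c = -1.3900 + 0.3200i → escape time 5
(row=0, col=1): c = -0.8600 + 0.3200i → escape time 8
(row=0, col=2): c = -0.3300 + 0.3200i → escape time 8
(row=0, col=3): c = 0.2000 + 0.3200i → escape time 8
(row=1, col=0): c = -1.3900 + -0.0140i → escape time 8
(row=1, col=1): c = -0.8600 + -0.0140i → escape time 8
(row=1, col=2): c = -0.3300 + -0.0140i → escape time 8
(row=1, col=3): c = 0.2000 + -0.0140i → escape time 8
(row=2, col=0): c = -1.3900 + -0.3480i → escape time 5
(row=2, col=1): c = -0.8600 + -0.3480i → escape time 8
(row=2, col=2): c = -0.3300 + -0.3480i → escape time 8
(row=2, col=3): c = 0.2000 + -0.3480i → escape time 8
(row=3, col=0): c = -1.3900 + -0.6820i → escape time 3
(row=3, col=1): c = -0.8600 + -0.6820i → escape time 4
(row=3, col=2): c = -0.3300 + -0.6820i → escape time 8
(row=3, col=3): c = 0.2000 + -0.6820i → escape time 7
(row=4, col=0): c = -1.3900 + -1.0160i → escape time 3
(row=4, col=1): c = -0.8600 + -1.0160i → escape time 3
(row=4, col=2): c = -0.3300 + -1.0160i → escape time 5
(row=4, col=3): c = 0.2000 + -1.0160i → escape time 4
(row=5, col=0): c = -1.3900 + -1.3500i → escape time 2
(row=5, col=1): c = -0.8600 + -1.3500i → escape time 2
(row=5, col=2): c = -0.3300 + -1.3500i → escape time 2
(row=5, col=3): c = 0.2000 + -1.3500i → escape time 2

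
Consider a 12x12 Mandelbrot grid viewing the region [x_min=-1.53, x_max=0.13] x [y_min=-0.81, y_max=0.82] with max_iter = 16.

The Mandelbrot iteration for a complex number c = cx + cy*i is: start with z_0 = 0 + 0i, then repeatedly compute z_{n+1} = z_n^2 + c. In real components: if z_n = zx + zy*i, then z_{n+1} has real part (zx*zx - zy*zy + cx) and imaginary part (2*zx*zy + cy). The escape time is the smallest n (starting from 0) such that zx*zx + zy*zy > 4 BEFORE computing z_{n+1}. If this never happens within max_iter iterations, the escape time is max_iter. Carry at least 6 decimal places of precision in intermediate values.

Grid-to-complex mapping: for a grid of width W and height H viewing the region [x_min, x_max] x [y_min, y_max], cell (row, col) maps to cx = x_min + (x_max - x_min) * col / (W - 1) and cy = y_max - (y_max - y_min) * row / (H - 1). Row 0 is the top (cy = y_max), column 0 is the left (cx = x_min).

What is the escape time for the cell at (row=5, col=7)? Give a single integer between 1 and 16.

Answer: 16

Derivation:
z_0 = 0 + 0i, c = -0.4736 + 0.0791i
Iter 1: z = -0.4736 + 0.0791i, |z|^2 = 0.2306
Iter 2: z = -0.2556 + 0.0042i, |z|^2 = 0.0653
Iter 3: z = -0.4083 + 0.0770i, |z|^2 = 0.1727
Iter 4: z = -0.3128 + 0.0162i, |z|^2 = 0.0981
Iter 5: z = -0.3760 + 0.0689i, |z|^2 = 0.1462
Iter 6: z = -0.3370 + 0.0272i, |z|^2 = 0.1143
Iter 7: z = -0.3608 + 0.0607i, |z|^2 = 0.1339
Iter 8: z = -0.3471 + 0.0353i, |z|^2 = 0.1217
Iter 9: z = -0.3544 + 0.0546i, |z|^2 = 0.1286
Iter 10: z = -0.3510 + 0.0404i, |z|^2 = 0.1249
Iter 11: z = -0.3520 + 0.0507i, |z|^2 = 0.1265
Iter 12: z = -0.3523 + 0.0434i, |z|^2 = 0.1260
Iter 13: z = -0.3514 + 0.0485i, |z|^2 = 0.1259
Iter 14: z = -0.3525 + 0.0450i, |z|^2 = 0.1263
Iter 15: z = -0.3514 + 0.0474i, |z|^2 = 0.1257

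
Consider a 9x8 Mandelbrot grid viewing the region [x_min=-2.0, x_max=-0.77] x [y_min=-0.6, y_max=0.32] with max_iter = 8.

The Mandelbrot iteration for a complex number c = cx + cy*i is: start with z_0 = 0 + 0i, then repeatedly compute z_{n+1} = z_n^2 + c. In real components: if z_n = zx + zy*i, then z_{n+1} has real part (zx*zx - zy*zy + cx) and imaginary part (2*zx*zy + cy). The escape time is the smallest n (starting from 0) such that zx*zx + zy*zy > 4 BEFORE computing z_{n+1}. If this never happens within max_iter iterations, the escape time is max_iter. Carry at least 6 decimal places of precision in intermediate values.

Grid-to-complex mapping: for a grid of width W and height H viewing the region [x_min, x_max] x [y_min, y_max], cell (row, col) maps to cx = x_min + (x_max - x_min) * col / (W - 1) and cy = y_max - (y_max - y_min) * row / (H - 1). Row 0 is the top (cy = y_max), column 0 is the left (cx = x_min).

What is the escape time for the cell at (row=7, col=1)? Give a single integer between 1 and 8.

z_0 = 0 + 0i, c = -1.8462 + -0.6000i
Iter 1: z = -1.8462 + -0.6000i, |z|^2 = 3.7686
Iter 2: z = 1.2024 + 1.6155i, |z|^2 = 4.0556
Escaped at iteration 2

Answer: 2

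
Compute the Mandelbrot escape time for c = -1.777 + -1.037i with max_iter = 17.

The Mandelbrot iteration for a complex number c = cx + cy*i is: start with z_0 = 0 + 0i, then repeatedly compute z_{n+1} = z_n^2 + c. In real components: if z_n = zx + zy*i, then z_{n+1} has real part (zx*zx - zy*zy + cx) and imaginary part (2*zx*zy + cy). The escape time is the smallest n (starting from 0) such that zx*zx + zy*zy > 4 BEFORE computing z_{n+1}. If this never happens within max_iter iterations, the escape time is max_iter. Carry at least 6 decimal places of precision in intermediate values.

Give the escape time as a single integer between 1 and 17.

Answer: 1

Derivation:
z_0 = 0 + 0i, c = -1.7770 + -1.0370i
Iter 1: z = -1.7770 + -1.0370i, |z|^2 = 4.2331
Escaped at iteration 1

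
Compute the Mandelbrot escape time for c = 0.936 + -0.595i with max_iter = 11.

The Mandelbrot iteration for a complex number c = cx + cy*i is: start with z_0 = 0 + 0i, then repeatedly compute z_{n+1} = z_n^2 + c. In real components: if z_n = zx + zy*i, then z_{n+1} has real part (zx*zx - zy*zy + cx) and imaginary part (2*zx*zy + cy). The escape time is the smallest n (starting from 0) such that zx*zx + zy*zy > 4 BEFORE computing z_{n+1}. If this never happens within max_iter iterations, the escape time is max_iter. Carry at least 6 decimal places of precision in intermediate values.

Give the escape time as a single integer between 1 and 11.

z_0 = 0 + 0i, c = 0.9360 + -0.5950i
Iter 1: z = 0.9360 + -0.5950i, |z|^2 = 1.2301
Iter 2: z = 1.4581 + -1.7088i, |z|^2 = 5.0461
Escaped at iteration 2

Answer: 2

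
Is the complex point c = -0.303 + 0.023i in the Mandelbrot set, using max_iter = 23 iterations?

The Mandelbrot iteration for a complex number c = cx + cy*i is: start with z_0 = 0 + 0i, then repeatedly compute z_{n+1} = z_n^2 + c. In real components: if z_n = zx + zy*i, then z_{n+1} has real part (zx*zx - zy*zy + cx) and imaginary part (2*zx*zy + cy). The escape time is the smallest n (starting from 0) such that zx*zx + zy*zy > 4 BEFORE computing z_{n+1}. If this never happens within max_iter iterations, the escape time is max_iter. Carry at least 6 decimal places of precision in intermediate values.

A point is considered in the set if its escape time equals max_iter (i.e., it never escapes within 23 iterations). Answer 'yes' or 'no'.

z_0 = 0 + 0i, c = -0.3030 + 0.0230i
Iter 1: z = -0.3030 + 0.0230i, |z|^2 = 0.0923
Iter 2: z = -0.2117 + 0.0091i, |z|^2 = 0.0449
Iter 3: z = -0.2583 + 0.0192i, |z|^2 = 0.0671
Iter 4: z = -0.2367 + 0.0131i, |z|^2 = 0.0562
Iter 5: z = -0.2472 + 0.0168i, |z|^2 = 0.0614
Iter 6: z = -0.2422 + 0.0147i, |z|^2 = 0.0589
Iter 7: z = -0.2446 + 0.0159i, |z|^2 = 0.0601
Iter 8: z = -0.2434 + 0.0152i, |z|^2 = 0.0595
Iter 9: z = -0.2440 + 0.0156i, |z|^2 = 0.0598
Iter 10: z = -0.2437 + 0.0154i, |z|^2 = 0.0596
Iter 11: z = -0.2438 + 0.0155i, |z|^2 = 0.0597
Iter 12: z = -0.2438 + 0.0154i, |z|^2 = 0.0597
Iter 13: z = -0.2438 + 0.0155i, |z|^2 = 0.0597
Iter 14: z = -0.2438 + 0.0155i, |z|^2 = 0.0597
Iter 15: z = -0.2438 + 0.0155i, |z|^2 = 0.0597
Iter 16: z = -0.2438 + 0.0155i, |z|^2 = 0.0597
Iter 17: z = -0.2438 + 0.0155i, |z|^2 = 0.0597
Iter 18: z = -0.2438 + 0.0155i, |z|^2 = 0.0597
Iter 19: z = -0.2438 + 0.0155i, |z|^2 = 0.0597
Iter 20: z = -0.2438 + 0.0155i, |z|^2 = 0.0597
Iter 21: z = -0.2438 + 0.0155i, |z|^2 = 0.0597
Iter 22: z = -0.2438 + 0.0155i, |z|^2 = 0.0597
Did not escape in 23 iterations → in set

Answer: yes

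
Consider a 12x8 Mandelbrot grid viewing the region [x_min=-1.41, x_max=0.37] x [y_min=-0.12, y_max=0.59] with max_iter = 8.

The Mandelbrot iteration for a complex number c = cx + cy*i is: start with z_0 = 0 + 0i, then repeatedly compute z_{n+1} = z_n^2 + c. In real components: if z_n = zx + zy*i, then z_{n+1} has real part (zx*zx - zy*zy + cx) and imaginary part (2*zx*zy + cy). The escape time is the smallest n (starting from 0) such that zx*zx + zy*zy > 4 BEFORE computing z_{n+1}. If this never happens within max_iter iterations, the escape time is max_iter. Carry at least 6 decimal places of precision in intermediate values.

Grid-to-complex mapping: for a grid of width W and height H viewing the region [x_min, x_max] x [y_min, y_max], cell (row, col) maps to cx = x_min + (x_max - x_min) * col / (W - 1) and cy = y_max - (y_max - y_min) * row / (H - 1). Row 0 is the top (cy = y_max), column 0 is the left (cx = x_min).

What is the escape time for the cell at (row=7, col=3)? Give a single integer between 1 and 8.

z_0 = 0 + 0i, c = -0.9245 + -0.1200i
Iter 1: z = -0.9245 + -0.1200i, |z|^2 = 0.8692
Iter 2: z = -0.0842 + 0.1019i, |z|^2 = 0.0175
Iter 3: z = -0.9278 + -0.1372i, |z|^2 = 0.8797
Iter 4: z = -0.0825 + 0.1345i, |z|^2 = 0.0249
Iter 5: z = -0.9358 + -0.1422i, |z|^2 = 0.8960
Iter 6: z = -0.0690 + 0.1461i, |z|^2 = 0.0261
Iter 7: z = -0.9411 + -0.1402i, |z|^2 = 0.9054

Answer: 8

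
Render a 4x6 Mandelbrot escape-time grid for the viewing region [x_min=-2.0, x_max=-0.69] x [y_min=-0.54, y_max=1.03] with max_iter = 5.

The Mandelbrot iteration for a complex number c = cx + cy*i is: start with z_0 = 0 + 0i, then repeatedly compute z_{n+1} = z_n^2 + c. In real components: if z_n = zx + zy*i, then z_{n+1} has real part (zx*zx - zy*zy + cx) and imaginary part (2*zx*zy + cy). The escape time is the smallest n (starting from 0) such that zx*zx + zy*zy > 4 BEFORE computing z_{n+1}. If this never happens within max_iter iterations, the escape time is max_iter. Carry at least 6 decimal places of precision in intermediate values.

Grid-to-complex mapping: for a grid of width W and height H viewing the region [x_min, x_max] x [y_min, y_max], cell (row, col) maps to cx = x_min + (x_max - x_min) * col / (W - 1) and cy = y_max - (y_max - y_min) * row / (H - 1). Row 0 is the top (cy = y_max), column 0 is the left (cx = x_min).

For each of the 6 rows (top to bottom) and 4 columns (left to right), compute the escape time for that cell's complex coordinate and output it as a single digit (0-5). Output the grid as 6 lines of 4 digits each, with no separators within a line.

Answer: 1233
1335
1455
1555
1555
1355

Derivation:
(row=0, col=0): c = -2.0000 + 1.0300i → escape time 1
(row=0, col=1): c = -1.5633 + 1.0300i → escape time 2
(row=0, col=2): c = -1.1267 + 1.0300i → escape time 3
(row=0, col=3): c = -0.6900 + 1.0300i → escape time 3
(row=1, col=0): c = -2.0000 + 0.7160i → escape time 1
(row=1, col=1): c = -1.5633 + 0.7160i → escape time 3
(row=1, col=2): c = -1.1267 + 0.7160i → escape time 3
(row=1, col=3): c = -0.6900 + 0.7160i → escape time 5
(row=2, col=0): c = -2.0000 + 0.4020i → escape time 1
(row=2, col=1): c = -1.5633 + 0.4020i → escape time 4
(row=2, col=2): c = -1.1267 + 0.4020i → escape time 5
(row=2, col=3): c = -0.6900 + 0.4020i → escape time 5
(row=3, col=0): c = -2.0000 + 0.0880i → escape time 1
(row=3, col=1): c = -1.5633 + 0.0880i → escape time 5
(row=3, col=2): c = -1.1267 + 0.0880i → escape time 5
(row=3, col=3): c = -0.6900 + 0.0880i → escape time 5
(row=4, col=0): c = -2.0000 + -0.2260i → escape time 1
(row=4, col=1): c = -1.5633 + -0.2260i → escape time 5
(row=4, col=2): c = -1.1267 + -0.2260i → escape time 5
(row=4, col=3): c = -0.6900 + -0.2260i → escape time 5
(row=5, col=0): c = -2.0000 + -0.5400i → escape time 1
(row=5, col=1): c = -1.5633 + -0.5400i → escape time 3
(row=5, col=2): c = -1.1267 + -0.5400i → escape time 5
(row=5, col=3): c = -0.6900 + -0.5400i → escape time 5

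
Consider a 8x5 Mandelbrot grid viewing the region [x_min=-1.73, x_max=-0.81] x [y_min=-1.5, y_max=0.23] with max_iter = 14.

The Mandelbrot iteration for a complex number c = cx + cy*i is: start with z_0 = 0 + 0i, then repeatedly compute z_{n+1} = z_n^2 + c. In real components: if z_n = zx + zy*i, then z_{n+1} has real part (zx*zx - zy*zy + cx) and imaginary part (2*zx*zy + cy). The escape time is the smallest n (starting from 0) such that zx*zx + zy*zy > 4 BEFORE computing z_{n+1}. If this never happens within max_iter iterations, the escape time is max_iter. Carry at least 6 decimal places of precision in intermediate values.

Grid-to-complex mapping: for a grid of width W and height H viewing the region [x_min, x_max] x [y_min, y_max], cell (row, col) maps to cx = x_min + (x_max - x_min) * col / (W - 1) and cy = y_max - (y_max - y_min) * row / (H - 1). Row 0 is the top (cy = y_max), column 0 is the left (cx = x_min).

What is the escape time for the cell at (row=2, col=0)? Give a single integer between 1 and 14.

Answer: 3

Derivation:
z_0 = 0 + 0i, c = -1.7300 + -0.6350i
Iter 1: z = -1.7300 + -0.6350i, |z|^2 = 3.3961
Iter 2: z = 0.8597 + 1.5621i, |z|^2 = 3.1792
Iter 3: z = -3.4311 + 2.0508i, |z|^2 = 15.9783
Escaped at iteration 3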